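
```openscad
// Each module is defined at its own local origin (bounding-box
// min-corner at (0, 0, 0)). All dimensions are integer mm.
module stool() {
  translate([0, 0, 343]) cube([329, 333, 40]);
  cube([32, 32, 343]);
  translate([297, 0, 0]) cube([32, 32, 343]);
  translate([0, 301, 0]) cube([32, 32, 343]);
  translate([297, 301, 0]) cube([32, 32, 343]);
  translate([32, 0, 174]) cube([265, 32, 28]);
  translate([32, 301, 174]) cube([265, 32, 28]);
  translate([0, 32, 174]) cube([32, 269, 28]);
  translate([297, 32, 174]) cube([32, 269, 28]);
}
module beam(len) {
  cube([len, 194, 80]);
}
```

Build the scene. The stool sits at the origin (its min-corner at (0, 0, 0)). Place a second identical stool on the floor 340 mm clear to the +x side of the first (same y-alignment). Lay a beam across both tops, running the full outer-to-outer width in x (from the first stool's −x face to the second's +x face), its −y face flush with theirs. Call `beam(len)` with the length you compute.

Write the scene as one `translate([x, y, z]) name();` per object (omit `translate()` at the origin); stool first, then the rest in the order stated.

stool();
translate([669, 0, 0]) stool();
translate([0, 0, 383]) beam(998);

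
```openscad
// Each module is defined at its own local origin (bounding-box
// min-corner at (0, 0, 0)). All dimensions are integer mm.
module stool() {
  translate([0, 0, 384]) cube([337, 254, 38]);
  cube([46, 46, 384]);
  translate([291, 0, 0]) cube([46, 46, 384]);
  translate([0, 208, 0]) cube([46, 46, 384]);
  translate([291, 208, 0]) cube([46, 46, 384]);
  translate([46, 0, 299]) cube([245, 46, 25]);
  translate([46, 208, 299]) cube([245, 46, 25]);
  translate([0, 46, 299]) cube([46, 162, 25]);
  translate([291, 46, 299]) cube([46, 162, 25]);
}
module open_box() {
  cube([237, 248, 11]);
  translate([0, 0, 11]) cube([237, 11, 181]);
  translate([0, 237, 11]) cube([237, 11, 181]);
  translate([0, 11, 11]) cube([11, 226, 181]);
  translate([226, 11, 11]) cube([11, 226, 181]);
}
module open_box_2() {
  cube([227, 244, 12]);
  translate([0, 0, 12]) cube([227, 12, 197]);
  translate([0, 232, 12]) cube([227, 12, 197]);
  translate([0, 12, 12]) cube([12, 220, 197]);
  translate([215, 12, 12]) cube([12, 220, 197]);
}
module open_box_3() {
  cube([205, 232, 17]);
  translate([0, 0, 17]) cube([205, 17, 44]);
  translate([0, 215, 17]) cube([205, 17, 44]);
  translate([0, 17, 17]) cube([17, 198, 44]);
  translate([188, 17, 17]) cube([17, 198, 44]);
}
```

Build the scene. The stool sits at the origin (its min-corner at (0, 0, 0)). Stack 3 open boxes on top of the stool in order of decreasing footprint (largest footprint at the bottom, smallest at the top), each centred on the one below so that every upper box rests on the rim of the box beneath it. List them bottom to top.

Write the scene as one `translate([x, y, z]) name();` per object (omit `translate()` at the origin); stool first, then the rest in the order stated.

stool();
translate([50, 3, 422]) open_box();
translate([55, 5, 614]) open_box_2();
translate([66, 11, 823]) open_box_3();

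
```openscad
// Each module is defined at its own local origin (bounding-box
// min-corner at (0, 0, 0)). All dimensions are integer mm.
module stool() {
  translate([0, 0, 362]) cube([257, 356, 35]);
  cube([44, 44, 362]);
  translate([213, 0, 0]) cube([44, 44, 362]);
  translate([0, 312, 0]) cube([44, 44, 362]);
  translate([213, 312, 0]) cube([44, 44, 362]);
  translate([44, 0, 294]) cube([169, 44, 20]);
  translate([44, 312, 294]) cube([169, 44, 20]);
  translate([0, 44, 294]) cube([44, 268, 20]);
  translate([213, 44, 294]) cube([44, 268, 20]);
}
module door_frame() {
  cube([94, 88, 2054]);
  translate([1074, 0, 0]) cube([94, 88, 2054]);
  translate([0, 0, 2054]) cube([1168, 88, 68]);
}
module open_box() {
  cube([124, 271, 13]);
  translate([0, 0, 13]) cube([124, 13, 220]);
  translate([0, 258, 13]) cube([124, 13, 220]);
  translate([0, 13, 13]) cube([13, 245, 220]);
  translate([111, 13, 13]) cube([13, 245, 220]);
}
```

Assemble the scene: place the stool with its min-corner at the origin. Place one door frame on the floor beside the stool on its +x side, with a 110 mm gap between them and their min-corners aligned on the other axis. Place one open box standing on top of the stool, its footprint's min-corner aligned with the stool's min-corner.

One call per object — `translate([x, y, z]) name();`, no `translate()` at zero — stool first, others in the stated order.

stool();
translate([367, 0, 0]) door_frame();
translate([0, 0, 397]) open_box();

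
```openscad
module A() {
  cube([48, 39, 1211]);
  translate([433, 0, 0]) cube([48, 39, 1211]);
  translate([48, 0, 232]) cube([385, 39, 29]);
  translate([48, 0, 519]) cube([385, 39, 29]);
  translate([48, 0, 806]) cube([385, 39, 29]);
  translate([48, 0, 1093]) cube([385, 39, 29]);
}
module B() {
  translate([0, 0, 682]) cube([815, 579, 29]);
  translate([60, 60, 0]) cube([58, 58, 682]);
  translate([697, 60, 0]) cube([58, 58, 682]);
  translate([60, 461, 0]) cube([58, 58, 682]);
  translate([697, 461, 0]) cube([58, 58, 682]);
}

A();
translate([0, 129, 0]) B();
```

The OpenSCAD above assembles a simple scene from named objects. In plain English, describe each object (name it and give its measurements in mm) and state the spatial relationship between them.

A is a straight ladder. Two 48×39 mm vertical rails, 1211 mm tall, stand 481 mm apart (outside-to-outside) with their front faces coplanar on the −y side. 4 rungs, each 39 mm deep and 29 mm tall, span between the inner faces of the rails, front faces flush with the rails. The lowest rung's underside is at z = 232 mm and rungs are spaced 287 mm apart (underside to underside).

B is a table with a 815×579 mm rectangular top, 29 mm thick, top surface at z = 711 mm, supported by four 58×58 mm square legs, each inset 60 mm from the nearest pair of top edges, running from the floor.

The table is on the floor beside the ladder on its +y side.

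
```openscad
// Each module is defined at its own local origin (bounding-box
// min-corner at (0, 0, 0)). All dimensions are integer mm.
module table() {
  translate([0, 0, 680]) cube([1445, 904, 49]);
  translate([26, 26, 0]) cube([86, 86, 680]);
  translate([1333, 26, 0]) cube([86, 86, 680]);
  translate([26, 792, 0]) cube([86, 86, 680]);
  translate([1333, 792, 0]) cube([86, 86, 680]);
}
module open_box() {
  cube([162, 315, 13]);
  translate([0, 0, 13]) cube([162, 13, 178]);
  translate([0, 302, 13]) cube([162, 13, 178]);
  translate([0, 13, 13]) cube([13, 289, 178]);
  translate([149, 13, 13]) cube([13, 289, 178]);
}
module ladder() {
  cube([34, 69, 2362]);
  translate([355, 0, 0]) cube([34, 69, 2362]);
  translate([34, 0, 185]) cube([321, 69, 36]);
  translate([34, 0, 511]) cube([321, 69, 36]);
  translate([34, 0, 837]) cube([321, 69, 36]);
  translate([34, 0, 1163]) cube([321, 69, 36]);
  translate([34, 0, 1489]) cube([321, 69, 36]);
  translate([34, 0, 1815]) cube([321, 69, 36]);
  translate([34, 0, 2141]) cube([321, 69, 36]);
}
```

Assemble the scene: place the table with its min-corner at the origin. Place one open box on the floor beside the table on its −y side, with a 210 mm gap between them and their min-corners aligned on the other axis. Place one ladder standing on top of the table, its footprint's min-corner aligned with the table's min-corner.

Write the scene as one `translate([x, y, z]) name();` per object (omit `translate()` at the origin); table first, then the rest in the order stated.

table();
translate([0, -525, 0]) open_box();
translate([0, 0, 729]) ladder();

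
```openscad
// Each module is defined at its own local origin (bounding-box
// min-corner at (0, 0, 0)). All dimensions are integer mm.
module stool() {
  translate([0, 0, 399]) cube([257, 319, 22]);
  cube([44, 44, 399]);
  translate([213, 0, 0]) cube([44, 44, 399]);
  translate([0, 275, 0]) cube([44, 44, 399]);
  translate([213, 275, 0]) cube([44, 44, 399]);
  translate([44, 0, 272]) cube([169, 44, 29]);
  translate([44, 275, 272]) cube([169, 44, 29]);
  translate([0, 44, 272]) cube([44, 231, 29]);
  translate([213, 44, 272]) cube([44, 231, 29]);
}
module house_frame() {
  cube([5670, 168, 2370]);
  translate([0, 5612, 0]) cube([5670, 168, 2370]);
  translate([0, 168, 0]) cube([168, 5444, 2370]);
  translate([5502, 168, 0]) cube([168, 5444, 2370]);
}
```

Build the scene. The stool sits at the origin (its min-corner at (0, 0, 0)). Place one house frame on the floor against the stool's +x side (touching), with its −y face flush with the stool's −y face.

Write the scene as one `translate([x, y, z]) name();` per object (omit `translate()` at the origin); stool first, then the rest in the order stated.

stool();
translate([257, 0, 0]) house_frame();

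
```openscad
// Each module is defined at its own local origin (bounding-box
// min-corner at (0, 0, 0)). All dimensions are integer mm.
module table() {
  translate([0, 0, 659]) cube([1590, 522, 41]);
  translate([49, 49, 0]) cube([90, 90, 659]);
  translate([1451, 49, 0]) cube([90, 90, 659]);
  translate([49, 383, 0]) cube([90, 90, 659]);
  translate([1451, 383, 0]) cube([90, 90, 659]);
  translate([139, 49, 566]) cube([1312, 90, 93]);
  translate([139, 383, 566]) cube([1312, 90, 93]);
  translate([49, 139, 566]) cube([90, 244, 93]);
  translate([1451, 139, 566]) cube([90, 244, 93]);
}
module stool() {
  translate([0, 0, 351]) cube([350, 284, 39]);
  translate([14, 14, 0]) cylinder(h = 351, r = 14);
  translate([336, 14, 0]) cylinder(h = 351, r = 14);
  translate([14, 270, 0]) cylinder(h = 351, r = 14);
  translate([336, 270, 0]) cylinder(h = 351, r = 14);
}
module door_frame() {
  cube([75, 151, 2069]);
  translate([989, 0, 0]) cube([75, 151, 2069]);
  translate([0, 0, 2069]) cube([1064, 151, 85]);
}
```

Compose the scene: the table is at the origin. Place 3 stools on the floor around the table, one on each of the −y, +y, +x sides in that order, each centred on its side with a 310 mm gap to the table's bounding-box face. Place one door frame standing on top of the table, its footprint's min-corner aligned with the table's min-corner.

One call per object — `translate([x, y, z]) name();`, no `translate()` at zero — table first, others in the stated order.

table();
translate([620, -594, 0]) stool();
translate([620, 832, 0]) stool();
translate([1900, 119, 0]) stool();
translate([0, 0, 700]) door_frame();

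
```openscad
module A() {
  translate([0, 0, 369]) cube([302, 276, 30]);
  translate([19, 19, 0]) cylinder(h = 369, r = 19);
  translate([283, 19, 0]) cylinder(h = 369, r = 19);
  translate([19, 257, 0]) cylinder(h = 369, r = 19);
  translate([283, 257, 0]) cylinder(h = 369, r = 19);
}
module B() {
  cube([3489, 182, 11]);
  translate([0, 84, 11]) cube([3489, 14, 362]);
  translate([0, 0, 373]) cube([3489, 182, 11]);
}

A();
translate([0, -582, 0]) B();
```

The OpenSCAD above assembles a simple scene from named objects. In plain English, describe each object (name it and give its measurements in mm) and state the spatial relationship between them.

A is a four-legged stool. The seat is 302×276 mm, 30 mm thick, top at z = 399 mm. It stands on four round legs, each 38 mm in diameter, from z = 0 to the seat underside, each leg's axis is inset half a diameter from the nearest pair of seat edges (so the leg's bounding box is flush with the corner).

B is an I-beam lying along x, 3489 mm long. Overall section height 384 mm. Two flanges 182 mm wide (y) and 11 mm thick, one on the floor and one at the top; a web 14 mm thick runs between them, centred on the flange width.

The I-beam is on the floor beside the stool on its −y side.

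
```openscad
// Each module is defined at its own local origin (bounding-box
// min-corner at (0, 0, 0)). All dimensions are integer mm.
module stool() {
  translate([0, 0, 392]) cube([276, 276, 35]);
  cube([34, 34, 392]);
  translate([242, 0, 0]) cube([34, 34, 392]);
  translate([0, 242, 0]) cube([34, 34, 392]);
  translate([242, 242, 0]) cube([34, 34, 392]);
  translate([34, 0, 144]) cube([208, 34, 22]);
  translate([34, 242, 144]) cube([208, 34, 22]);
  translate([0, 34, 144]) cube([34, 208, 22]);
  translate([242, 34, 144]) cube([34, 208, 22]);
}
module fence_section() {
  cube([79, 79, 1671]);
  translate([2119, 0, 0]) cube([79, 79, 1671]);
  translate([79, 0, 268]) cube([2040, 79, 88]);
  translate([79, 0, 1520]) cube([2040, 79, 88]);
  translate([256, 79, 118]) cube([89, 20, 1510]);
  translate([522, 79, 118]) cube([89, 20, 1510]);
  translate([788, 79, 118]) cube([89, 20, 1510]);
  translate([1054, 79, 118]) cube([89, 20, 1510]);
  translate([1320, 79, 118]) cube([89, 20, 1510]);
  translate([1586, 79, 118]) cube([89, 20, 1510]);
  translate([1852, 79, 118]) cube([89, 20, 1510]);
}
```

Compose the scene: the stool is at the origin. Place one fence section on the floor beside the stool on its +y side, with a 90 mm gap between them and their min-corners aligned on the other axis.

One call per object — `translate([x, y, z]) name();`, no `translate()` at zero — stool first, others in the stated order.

stool();
translate([0, 366, 0]) fence_section();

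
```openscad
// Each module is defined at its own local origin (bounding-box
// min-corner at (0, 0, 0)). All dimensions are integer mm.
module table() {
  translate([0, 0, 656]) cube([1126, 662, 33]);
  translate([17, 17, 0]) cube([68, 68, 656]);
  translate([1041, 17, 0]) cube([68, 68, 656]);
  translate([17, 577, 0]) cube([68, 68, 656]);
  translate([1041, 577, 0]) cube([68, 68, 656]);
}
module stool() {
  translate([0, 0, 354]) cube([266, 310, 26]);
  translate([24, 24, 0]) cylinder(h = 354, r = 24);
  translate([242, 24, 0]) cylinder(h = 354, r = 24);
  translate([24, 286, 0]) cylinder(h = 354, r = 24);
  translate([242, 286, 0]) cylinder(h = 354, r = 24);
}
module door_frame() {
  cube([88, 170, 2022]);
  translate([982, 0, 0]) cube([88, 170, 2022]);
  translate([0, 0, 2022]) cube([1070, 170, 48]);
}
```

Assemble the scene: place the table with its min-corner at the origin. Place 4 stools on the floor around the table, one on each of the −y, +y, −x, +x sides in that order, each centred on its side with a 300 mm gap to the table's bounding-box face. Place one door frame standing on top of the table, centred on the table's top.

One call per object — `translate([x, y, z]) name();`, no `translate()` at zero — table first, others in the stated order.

table();
translate([430, -610, 0]) stool();
translate([430, 962, 0]) stool();
translate([-566, 176, 0]) stool();
translate([1426, 176, 0]) stool();
translate([28, 246, 689]) door_frame();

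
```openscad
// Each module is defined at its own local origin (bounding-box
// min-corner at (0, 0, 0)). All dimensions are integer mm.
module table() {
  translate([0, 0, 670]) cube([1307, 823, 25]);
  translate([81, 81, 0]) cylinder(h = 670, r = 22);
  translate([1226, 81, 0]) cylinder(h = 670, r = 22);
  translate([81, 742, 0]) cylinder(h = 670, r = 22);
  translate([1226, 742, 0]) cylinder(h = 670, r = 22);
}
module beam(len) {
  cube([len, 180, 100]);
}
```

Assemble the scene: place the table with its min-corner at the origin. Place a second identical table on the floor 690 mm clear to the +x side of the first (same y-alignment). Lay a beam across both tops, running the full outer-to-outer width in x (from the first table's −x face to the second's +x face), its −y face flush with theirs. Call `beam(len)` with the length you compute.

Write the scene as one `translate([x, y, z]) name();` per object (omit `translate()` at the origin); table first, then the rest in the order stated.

table();
translate([1997, 0, 0]) table();
translate([0, 0, 695]) beam(3304);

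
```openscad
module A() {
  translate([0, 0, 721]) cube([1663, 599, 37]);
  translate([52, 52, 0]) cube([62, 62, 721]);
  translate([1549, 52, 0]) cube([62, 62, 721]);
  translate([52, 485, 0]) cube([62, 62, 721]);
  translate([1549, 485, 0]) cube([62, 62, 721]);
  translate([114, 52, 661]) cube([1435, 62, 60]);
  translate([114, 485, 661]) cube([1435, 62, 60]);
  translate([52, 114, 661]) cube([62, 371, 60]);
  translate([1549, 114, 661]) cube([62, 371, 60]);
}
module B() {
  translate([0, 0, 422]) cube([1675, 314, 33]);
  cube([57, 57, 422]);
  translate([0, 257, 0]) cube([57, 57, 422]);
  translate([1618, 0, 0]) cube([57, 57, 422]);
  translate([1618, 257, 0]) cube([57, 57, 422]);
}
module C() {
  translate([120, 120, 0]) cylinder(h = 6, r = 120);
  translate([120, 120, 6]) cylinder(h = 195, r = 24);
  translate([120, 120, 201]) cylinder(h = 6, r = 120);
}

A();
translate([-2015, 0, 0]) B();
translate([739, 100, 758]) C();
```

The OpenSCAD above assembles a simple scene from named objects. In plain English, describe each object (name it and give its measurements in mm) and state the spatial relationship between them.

A is a table with a 1663×599 mm rectangular top, 37 mm thick, top surface at z = 758 mm, supported by four 62×62 mm square legs, each inset 52 mm from the nearest pair of top edges, running from the floor. Four apron rails, 62 mm thick and 60 mm tall, run between adjacent legs with their top edges flush with the underside of the top and their outer faces flush with the legs' outer faces.

B is a bench: a 1675×314 mm seat slab, 33 mm thick, top at z = 455 mm, on four 57×57 mm square legs flush with the seat corners and standing on z = 0.

C is a spool: two coaxial disc flanges of radius 120 mm and thickness 6 mm, joined by a core cylinder of radius 24 mm and height 195 mm. The lower flange rests on z = 0 and the three cylinders share a vertical axis.

The bench is on the floor beside the table on its −x side. The spool is on top of the table.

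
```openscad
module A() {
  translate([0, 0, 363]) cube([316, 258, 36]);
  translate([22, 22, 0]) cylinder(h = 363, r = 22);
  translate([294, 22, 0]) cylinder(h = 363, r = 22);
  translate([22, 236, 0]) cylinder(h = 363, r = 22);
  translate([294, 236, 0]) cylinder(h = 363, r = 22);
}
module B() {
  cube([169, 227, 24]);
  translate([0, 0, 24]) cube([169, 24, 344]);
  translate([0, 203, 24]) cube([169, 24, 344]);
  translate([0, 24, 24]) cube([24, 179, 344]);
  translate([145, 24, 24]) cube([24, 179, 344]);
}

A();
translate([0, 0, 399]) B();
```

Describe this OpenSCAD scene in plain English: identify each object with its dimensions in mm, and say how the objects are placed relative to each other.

A is a four-legged stool. The seat is 316×258 mm, 36 mm thick, top at z = 399 mm. It stands on four round legs, each 44 mm in diameter, from z = 0 to the seat underside, each leg's axis is inset half a diameter from the nearest pair of seat edges (so the leg's bounding box is flush with the corner).

B is an open storage box with external size 169×227×368 mm and wall thickness 24 mm (the base is also 24 mm thick). The base covers the whole footprint; the four walls stand on the base, with the y-facing walls full-width and the x-facing walls fitting between their inner faces.

The open box is on top of the stool.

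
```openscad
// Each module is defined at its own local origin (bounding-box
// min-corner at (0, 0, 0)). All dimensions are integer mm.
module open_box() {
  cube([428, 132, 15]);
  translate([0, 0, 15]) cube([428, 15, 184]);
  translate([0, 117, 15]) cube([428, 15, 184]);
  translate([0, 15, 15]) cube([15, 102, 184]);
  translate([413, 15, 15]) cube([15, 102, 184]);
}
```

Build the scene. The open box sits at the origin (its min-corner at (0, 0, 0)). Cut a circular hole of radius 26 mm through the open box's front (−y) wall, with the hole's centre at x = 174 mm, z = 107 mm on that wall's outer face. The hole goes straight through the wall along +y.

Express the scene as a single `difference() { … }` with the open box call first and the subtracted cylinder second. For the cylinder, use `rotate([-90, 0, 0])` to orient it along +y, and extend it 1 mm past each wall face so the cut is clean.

difference() {
  open_box();
  translate([174, -1, 107]) rotate([-90, 0, 0]) cylinder(h = 17, r = 26);
}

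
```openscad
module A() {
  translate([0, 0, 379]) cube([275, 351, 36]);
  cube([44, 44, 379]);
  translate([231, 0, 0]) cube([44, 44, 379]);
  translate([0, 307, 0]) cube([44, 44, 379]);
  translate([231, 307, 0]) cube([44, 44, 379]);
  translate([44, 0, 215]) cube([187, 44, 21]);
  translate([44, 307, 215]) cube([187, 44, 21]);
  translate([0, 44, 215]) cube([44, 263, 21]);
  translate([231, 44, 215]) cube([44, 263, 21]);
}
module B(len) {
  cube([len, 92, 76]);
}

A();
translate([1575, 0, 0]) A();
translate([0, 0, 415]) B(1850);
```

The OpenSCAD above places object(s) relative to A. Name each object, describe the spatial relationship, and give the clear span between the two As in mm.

A is a stool. B is a beam. A beam spans the tops of two stools. The clear span between the two stools is 1300 mm.

Second stool starts at x = 1575; first ends at x = 275; clear span = 1575 − 275 = 1300 mm.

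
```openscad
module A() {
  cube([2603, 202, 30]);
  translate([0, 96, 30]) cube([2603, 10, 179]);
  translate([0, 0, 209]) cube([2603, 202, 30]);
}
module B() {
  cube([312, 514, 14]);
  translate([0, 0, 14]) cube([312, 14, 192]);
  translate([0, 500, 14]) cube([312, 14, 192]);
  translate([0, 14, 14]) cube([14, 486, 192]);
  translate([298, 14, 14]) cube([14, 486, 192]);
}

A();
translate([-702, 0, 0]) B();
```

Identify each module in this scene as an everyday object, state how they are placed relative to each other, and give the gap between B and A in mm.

A is an I-beam. B is an open box. The open box is on the floor beside the I-beam on its −x side. The gap between the open box and the I-beam is 390 mm.

The open box's nearest face is 390 mm from the I-beam's −x face.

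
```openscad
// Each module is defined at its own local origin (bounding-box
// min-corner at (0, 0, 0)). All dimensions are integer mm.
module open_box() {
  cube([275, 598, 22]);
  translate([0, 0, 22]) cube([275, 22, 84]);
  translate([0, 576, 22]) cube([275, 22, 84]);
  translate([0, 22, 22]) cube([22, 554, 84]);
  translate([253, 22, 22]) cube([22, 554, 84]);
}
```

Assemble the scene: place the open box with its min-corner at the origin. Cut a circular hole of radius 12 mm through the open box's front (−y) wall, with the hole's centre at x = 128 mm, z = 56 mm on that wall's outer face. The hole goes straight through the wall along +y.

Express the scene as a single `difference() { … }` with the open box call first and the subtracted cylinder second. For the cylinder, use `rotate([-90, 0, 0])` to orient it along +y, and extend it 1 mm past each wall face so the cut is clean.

difference() {
  open_box();
  translate([128, -1, 56]) rotate([-90, 0, 0]) cylinder(h = 24, r = 12);
}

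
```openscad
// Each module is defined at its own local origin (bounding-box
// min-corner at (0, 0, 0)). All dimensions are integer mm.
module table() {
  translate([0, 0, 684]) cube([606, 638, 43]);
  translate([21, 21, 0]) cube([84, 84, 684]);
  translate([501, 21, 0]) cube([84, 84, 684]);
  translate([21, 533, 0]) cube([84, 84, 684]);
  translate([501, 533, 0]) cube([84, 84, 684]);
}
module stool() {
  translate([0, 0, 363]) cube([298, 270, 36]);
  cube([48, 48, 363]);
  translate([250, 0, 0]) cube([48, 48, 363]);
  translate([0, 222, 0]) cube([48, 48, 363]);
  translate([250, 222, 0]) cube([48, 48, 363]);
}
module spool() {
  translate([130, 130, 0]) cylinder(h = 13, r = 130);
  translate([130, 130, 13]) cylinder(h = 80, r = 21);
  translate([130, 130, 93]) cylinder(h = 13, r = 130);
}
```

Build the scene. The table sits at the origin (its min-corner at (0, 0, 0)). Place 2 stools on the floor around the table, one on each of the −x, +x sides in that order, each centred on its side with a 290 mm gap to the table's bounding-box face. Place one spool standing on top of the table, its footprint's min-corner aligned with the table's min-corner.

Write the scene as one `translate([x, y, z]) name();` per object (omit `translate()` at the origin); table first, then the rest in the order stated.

table();
translate([-588, 184, 0]) stool();
translate([896, 184, 0]) stool();
translate([0, 0, 727]) spool();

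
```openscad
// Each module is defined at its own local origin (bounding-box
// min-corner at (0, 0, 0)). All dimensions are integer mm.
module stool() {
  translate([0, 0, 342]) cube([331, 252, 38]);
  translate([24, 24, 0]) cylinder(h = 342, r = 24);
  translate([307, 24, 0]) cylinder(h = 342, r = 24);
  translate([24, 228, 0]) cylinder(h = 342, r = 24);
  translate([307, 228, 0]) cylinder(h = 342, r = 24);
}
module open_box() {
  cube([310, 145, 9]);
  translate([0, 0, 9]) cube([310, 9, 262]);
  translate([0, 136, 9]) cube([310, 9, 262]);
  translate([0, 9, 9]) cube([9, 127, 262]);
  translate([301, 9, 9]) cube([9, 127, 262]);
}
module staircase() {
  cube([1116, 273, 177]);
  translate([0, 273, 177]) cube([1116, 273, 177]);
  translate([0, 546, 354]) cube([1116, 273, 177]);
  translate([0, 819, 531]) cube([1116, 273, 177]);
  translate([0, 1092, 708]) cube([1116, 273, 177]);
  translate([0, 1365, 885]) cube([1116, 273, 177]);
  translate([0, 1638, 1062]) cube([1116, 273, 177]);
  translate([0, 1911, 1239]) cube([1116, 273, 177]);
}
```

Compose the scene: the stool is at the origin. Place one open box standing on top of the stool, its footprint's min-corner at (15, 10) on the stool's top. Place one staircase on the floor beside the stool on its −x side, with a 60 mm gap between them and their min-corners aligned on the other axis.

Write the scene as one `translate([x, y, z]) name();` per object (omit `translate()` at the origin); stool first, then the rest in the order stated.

stool();
translate([15, 10, 380]) open_box();
translate([-1176, 0, 0]) staircase();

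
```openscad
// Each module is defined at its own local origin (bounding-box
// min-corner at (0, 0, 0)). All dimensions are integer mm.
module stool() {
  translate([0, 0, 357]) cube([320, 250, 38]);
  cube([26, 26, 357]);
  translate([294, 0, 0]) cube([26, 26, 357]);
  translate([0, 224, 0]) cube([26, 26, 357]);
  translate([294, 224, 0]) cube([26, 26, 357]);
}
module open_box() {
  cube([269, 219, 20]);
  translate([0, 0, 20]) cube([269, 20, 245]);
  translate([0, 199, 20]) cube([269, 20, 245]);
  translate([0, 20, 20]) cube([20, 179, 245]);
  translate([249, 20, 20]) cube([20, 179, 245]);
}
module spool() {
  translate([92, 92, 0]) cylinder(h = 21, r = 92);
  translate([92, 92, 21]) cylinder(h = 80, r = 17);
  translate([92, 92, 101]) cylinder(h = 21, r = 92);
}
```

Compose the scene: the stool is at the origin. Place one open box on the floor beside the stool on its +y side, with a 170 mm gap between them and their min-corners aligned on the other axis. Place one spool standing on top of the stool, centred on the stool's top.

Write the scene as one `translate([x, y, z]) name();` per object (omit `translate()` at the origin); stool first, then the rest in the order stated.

stool();
translate([0, 420, 0]) open_box();
translate([68, 33, 395]) spool();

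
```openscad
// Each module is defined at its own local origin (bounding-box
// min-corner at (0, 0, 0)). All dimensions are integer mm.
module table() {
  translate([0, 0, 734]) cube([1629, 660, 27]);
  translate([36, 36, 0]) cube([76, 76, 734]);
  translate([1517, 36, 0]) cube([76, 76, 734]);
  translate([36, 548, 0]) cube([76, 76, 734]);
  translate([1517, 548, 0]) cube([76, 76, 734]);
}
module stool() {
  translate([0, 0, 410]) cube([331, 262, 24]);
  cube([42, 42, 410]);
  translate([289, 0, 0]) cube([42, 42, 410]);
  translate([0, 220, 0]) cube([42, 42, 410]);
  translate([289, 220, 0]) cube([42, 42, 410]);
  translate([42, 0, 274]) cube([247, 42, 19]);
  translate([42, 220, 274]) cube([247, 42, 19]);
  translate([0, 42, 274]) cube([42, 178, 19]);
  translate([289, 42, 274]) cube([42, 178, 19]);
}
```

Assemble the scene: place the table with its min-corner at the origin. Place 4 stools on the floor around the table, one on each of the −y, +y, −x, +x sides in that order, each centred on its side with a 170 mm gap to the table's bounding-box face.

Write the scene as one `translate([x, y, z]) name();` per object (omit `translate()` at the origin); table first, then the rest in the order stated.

table();
translate([649, -432, 0]) stool();
translate([649, 830, 0]) stool();
translate([-501, 199, 0]) stool();
translate([1799, 199, 0]) stool();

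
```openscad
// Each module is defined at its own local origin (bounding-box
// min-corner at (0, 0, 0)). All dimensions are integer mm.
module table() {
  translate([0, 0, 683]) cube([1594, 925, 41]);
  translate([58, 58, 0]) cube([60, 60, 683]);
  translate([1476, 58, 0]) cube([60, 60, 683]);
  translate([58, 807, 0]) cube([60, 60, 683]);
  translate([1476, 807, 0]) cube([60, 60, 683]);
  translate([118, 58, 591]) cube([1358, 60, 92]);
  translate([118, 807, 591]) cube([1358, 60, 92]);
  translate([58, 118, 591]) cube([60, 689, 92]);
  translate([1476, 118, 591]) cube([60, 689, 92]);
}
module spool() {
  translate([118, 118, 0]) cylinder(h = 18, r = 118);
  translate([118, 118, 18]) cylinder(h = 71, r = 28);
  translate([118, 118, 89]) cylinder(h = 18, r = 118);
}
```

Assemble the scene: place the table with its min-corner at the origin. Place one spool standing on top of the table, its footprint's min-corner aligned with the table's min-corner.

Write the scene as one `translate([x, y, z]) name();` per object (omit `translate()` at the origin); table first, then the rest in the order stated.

table();
translate([0, 0, 724]) spool();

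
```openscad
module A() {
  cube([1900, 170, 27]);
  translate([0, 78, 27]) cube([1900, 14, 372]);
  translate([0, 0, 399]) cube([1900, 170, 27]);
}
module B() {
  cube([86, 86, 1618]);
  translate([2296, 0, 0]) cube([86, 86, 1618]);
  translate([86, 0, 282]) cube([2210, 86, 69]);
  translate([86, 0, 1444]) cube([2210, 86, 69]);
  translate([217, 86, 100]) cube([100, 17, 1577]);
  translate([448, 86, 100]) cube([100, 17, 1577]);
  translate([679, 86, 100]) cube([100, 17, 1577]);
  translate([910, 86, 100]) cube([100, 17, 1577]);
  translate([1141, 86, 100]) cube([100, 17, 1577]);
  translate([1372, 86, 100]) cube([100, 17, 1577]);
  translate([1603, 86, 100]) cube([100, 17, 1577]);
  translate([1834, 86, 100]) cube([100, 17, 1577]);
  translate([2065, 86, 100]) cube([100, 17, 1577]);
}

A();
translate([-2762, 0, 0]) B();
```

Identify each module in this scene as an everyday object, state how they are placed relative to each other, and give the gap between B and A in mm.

The fence section's nearest face is 380 mm from the I-beam's −x face.

A is an I-beam. B is a fence section. The fence section is on the floor beside the I-beam on its −x side. The gap between the fence section and the I-beam is 380 mm.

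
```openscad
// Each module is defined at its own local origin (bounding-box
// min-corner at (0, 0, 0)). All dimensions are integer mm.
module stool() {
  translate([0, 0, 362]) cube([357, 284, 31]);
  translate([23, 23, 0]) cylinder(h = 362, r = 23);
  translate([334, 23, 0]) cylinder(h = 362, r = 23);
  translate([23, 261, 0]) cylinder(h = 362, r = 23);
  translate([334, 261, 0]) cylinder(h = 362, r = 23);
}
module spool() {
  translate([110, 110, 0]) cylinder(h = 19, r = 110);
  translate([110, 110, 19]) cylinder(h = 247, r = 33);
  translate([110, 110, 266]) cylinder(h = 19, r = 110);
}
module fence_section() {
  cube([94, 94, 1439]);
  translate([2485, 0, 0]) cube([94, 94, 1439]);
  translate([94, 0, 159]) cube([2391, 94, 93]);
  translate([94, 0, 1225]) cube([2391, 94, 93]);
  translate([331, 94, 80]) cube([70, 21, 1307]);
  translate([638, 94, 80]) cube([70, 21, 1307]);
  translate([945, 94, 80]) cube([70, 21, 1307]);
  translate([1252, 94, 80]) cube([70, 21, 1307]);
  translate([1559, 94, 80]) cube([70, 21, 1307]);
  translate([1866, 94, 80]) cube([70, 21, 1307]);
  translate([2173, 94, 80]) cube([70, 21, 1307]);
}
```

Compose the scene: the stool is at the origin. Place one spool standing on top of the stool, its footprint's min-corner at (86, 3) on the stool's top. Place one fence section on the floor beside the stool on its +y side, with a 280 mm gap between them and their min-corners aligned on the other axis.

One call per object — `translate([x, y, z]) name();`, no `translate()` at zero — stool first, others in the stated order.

stool();
translate([86, 3, 393]) spool();
translate([0, 564, 0]) fence_section();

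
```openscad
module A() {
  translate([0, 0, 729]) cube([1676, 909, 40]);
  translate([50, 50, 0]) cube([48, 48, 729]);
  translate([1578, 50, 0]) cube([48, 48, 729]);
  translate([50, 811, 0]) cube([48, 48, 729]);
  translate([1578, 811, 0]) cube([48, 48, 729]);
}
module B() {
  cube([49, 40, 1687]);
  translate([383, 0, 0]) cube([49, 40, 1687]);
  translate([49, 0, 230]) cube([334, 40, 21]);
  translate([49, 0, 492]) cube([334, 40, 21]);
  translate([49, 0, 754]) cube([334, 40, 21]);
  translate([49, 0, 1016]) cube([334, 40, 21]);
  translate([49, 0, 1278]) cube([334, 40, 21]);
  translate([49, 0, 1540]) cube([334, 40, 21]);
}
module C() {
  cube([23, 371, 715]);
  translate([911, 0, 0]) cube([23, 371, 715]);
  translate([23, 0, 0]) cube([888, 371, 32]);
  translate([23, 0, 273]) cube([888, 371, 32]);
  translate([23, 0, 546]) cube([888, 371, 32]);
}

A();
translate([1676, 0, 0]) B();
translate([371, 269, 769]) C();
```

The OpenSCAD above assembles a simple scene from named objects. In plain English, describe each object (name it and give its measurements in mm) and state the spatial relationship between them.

A is a table: top 1676 mm (x) × 909 mm (y), 40 mm thick, upper face at z = 769 mm, on four 48×48 mm square legs, each inset 50 mm from the nearest pair of top edges, running from z = 0 to the bottom of the top.

B is a straight ladder. Two 49×40 mm vertical rails, 1687 mm tall, stand 432 mm apart (outside-to-outside) with their front faces coplanar on the −y side. 6 rungs, each 40 mm deep and 21 mm tall, span between the inner faces of the rails, front faces flush with the rails. The lowest rung's underside is at z = 230 mm and rungs are spaced 262 mm apart (underside to underside).

C is an open bookshelf. Two side panels, each 23 mm thick, 371 mm deep and 715 mm tall, stand 934 mm apart (outside-to-outside). Between them sit 3 shelves, each 32 mm thick and 371 mm deep, spanning the full gap between the sides. The bottom shelf rests on the floor (its underside at z = 0) and the clear gap between one shelf's top and the next shelf's underside is 241 mm.

The ladder is against the table's +x side, with their −y faces flush. The bookshelf is on top of the table, centred.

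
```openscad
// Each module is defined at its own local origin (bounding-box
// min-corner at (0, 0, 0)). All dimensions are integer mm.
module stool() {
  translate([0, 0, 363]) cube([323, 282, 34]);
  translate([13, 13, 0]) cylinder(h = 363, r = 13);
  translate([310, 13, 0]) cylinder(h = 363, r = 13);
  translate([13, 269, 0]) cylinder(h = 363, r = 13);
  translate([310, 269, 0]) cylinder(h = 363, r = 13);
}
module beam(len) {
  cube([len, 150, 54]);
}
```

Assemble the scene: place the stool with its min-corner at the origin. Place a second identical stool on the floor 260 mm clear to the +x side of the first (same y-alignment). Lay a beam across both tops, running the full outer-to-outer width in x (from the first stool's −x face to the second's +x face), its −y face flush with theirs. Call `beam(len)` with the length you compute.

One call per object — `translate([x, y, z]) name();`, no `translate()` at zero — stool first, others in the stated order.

stool();
translate([583, 0, 0]) stool();
translate([0, 0, 397]) beam(906);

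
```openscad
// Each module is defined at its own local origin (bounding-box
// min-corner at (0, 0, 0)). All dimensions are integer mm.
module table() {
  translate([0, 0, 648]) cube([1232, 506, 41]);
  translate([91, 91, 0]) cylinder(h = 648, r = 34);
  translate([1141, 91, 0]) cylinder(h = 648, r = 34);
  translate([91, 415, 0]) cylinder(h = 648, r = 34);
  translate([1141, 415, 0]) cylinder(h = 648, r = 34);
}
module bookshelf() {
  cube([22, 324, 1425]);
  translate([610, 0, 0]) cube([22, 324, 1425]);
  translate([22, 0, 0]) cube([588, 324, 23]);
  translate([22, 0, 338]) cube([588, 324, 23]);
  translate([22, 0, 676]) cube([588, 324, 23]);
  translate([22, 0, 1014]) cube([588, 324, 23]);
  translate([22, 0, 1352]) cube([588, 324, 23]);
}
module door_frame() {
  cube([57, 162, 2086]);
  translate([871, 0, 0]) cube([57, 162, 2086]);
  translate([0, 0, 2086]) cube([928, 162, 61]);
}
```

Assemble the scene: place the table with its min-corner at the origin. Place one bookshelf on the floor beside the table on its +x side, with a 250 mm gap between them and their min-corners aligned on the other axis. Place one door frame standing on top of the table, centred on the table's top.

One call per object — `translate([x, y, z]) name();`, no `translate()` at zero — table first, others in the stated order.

table();
translate([1482, 0, 0]) bookshelf();
translate([152, 172, 689]) door_frame();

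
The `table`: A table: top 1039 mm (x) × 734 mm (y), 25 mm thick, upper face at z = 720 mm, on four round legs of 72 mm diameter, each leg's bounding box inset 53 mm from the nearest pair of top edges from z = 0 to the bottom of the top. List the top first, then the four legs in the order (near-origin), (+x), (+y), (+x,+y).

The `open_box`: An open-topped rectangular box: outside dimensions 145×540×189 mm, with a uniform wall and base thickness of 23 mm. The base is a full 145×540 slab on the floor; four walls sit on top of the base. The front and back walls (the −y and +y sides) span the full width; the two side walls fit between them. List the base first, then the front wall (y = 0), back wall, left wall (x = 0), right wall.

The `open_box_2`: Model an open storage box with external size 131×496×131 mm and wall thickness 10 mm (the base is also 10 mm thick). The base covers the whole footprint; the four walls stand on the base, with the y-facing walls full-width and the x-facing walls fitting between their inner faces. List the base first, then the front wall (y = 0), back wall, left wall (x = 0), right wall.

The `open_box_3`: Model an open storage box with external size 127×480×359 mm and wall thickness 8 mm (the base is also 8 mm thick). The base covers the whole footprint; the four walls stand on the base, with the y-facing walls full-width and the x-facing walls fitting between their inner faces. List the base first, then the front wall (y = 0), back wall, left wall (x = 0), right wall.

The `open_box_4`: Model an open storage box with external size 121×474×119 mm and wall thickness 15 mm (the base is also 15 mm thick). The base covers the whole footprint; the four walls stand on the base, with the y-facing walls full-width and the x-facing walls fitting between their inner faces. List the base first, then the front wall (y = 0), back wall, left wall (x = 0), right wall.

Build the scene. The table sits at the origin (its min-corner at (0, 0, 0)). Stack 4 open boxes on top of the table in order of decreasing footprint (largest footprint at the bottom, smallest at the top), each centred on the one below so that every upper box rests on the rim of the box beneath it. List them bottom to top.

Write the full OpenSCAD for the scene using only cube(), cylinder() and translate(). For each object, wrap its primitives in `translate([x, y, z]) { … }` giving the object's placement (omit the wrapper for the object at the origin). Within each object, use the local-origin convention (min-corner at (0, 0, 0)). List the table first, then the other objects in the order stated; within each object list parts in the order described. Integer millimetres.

translate([0, 0, 695]) cube([1039, 734, 25]);
translate([89, 89, 0]) cylinder(h = 695, r = 36);
translate([950, 89, 0]) cylinder(h = 695, r = 36);
translate([89, 645, 0]) cylinder(h = 695, r = 36);
translate([950, 645, 0]) cylinder(h = 695, r = 36);
translate([447, 97, 720]) {
  cube([145, 540, 23]);
  translate([0, 0, 23]) cube([145, 23, 166]);
  translate([0, 517, 23]) cube([145, 23, 166]);
  translate([0, 23, 23]) cube([23, 494, 166]);
  translate([122, 23, 23]) cube([23, 494, 166]);
}
translate([454, 119, 909]) {
  cube([131, 496, 10]);
  translate([0, 0, 10]) cube([131, 10, 121]);
  translate([0, 486, 10]) cube([131, 10, 121]);
  translate([0, 10, 10]) cube([10, 476, 121]);
  translate([121, 10, 10]) cube([10, 476, 121]);
}
translate([456, 127, 1040]) {
  cube([127, 480, 8]);
  translate([0, 0, 8]) cube([127, 8, 351]);
  translate([0, 472, 8]) cube([127, 8, 351]);
  translate([0, 8, 8]) cube([8, 464, 351]);
  translate([119, 8, 8]) cube([8, 464, 351]);
}
translate([459, 130, 1399]) {
  cube([121, 474, 15]);
  translate([0, 0, 15]) cube([121, 15, 104]);
  translate([0, 459, 15]) cube([121, 15, 104]);
  translate([0, 15, 15]) cube([15, 444, 104]);
  translate([106, 15, 15]) cube([15, 444, 104]);
}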